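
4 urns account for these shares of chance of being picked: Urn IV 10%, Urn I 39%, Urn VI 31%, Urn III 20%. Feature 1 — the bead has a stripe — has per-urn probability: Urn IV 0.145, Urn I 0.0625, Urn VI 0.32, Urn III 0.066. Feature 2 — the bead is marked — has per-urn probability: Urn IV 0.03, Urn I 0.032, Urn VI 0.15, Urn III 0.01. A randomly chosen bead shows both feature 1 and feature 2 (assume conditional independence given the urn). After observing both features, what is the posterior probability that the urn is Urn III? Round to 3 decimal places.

0.008

Compute prior × likelihood for every hypothesis:
  Urn IV: 0.1 × 0.145 × 0.03 = 0.000435
  Urn I: 0.39 × 0.0625 × 0.032 = 0.00078
  Urn VI: 0.31 × 0.32 × 0.15 = 0.01488
  Urn III: 0.2 × 0.066 × 0.01 = 0.000132
Sum = 0.016227.
P(Urn III | evidence) = 0.000132 / 0.016227 ≈ 0.008.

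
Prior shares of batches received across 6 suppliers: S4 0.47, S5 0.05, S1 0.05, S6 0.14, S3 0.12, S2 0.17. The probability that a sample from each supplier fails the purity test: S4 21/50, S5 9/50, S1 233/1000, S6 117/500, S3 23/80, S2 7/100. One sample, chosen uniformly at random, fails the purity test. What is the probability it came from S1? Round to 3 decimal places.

Compute prior × likelihood for every hypothesis:
  S4: 0.47 × 0.42 = 0.1974
  S5: 0.05 × 0.18 = 0.009
  S1: 0.05 × 0.233 = 0.01165
  S6: 0.14 × 0.234 = 0.03276
  S3: 0.12 × 0.2875 = 0.0345
  S2: 0.17 × 0.07 = 0.0119
Normalizing constant = 0.29721.
P(S1 | evidence) = 0.01165 / 0.29721 ≈ 0.039.

0.039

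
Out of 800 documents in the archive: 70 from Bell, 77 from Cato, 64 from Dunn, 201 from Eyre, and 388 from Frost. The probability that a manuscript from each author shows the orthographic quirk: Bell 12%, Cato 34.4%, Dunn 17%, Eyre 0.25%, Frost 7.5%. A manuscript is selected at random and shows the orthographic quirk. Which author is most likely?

Frost

Compute prior × likelihood for every hypothesis:
  Bell: 0.0875 × 0.12 = 0.0105
  Cato: 0.09625 × 0.344 = 0.03311
  Dunn: 0.08 × 0.17 = 0.0136
  Eyre: 0.25125 × 0.0025 = 0.000628125
  Frost: 0.485 × 0.075 = 0.036375
Total = 0.094213125.
Largest term belongs to Frost, so Frost is most probable.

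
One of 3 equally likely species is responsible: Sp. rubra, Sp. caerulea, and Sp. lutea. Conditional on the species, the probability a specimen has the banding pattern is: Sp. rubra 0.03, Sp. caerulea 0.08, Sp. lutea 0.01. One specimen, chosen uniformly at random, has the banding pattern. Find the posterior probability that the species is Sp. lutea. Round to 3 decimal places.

0.083

Since the prior is uniform, the posterior is proportional to the likelihood:
  Sp. rubra: 0.03
  Sp. caerulea: 0.08
  Sp. lutea: 0.01
Normalizing constant = 0.12.
P(Sp. lutea | evidence) = 0.01 / 0.12 ≈ 0.083.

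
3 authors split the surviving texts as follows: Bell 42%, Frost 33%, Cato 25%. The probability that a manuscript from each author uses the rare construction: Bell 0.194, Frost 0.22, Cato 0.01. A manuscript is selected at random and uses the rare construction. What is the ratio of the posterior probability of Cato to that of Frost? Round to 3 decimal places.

Unnormalized posteriors (prior × likelihood):
  Bell: 0.42 × 0.194 = 0.08148
  Frost: 0.33 × 0.22 = 0.0726
  Cato: 0.25 × 0.01 = 0.0025
Total = 0.15658.
The ratio is 0.0025 / 0.0726 (the normalizer cancels) = 0.034.

0.034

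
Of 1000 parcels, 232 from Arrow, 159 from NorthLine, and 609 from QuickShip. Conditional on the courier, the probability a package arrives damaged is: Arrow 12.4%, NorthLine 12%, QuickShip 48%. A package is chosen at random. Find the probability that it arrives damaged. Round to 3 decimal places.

Unnormalized posteriors (prior × likelihood):
  Arrow: 0.232 × 0.124 = 0.028768
  NorthLine: 0.159 × 0.12 = 0.01908
  QuickShip: 0.609 × 0.48 = 0.29232
P(damaged) = 0.028768 + 0.01908 + 0.29232 = 0.340168 → 0.340.

0.340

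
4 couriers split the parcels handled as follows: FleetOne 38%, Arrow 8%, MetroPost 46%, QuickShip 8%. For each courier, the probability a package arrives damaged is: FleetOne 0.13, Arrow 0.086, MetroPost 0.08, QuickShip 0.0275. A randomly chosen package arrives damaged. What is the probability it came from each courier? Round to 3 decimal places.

FleetOne 0.518, Arrow 0.072, MetroPost 0.386, QuickShip 0.023

Unnormalized posteriors (prior × likelihood):
  FleetOne: 0.38 × 0.13 = 0.0494
  Arrow: 0.08 × 0.086 = 0.00688
  MetroPost: 0.46 × 0.08 = 0.0368
  QuickShip: 0.08 × 0.0275 = 0.0022
Total = 0.09528.
P(FleetOne | damaged) = 0.0494/0.09528 ≈ 0.518
P(Arrow | damaged) = 0.00688/0.09528 ≈ 0.072
P(MetroPost | damaged) = 0.0368/0.09528 ≈ 0.386
P(QuickShip | damaged) = 0.0022/0.09528 ≈ 0.023
(Check: 0.518+0.072+0.386+0.023 = 0.999.)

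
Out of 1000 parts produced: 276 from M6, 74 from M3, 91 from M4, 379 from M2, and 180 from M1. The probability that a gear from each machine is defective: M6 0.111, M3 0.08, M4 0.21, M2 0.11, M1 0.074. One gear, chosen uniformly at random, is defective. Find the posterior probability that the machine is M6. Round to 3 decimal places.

0.277

Prior × likelihood for each hypothesis:
  M6: 0.276 × 0.111 = 0.030636
  M3: 0.074 × 0.08 = 0.00592
  M4: 0.091 × 0.21 = 0.01911
  M2: 0.379 × 0.11 = 0.04169
  M1: 0.18 × 0.074 = 0.01332
Total = 0.110676.
P(M6 | evidence) = 0.030636 / 0.110676 ≈ 0.277.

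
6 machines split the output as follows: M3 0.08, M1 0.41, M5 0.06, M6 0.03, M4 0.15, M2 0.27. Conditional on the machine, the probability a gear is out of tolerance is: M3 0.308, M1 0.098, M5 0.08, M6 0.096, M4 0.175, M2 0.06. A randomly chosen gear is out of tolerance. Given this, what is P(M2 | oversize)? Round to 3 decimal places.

Prior × likelihood for each hypothesis:
  M3: 0.08 × 0.308 = 0.02464
  M1: 0.41 × 0.098 = 0.04018
  M5: 0.06 × 0.08 = 0.0048
  M6: 0.03 × 0.096 = 0.00288
  M4: 0.15 × 0.175 = 0.02625
  M2: 0.27 × 0.06 = 0.0162
Normalizing constant = 0.11495.
P(M2 | evidence) = 0.0162 / 0.11495 ≈ 0.141.

0.141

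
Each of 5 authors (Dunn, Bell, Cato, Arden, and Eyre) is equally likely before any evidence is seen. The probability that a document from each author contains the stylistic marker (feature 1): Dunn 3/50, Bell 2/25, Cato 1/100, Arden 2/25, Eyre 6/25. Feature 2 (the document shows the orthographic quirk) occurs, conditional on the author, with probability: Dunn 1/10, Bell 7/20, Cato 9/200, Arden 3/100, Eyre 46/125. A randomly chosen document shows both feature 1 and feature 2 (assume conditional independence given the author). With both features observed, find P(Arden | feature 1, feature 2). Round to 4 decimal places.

With a uniform prior (1/5 each), posterior ∝ likelihood:
  Dunn: 0.06 × 0.1 = 0.006
  Bell: 0.08 × 0.35 = 0.028
  Cato: 0.01 × 0.045 = 0.00045
  Arden: 0.08 × 0.03 = 0.0024
  Eyre: 0.24 × 0.368 = 0.08832
Normalizing constant = 0.12517.
P(Arden | evidence) = 0.0024 / 0.12517 ≈ 0.0192.

0.0192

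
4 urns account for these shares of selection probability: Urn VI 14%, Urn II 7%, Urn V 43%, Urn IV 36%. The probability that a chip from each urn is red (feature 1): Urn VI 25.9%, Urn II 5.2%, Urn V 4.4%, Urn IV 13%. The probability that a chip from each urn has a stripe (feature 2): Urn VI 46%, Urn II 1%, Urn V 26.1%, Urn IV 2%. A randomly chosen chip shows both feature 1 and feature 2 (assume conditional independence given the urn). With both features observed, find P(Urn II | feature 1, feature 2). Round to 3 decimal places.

Compute prior × likelihood for every hypothesis:
  Urn VI: 0.14 × 0.259 × 0.46 = 0.0166796
  Urn II: 0.07 × 0.052 × 0.01 = 0.0000364
  Urn V: 0.43 × 0.044 × 0.261 = 0.00493812
  Urn IV: 0.36 × 0.13 × 0.02 = 0.000936
Normalizing constant = 0.02259012.
P(Urn II | evidence) = 0.0000364 / 0.02259012 ≈ 0.002.

0.002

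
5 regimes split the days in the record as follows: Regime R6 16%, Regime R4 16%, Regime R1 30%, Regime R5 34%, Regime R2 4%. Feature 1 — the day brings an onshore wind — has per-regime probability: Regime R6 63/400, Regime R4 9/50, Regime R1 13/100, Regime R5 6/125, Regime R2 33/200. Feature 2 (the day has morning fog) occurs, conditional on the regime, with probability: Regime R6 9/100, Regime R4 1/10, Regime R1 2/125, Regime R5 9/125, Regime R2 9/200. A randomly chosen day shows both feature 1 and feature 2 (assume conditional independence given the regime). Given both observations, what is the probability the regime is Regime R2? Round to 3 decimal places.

0.041

By Bayes' rule, posterior ∝ prior × likelihood:
  Regime R6: 0.16 × 0.1575 × 0.09 = 0.002268
  Regime R4: 0.16 × 0.18 × 0.1 = 0.00288
  Regime R1: 0.3 × 0.13 × 0.016 = 0.000624
  Regime R5: 0.34 × 0.048 × 0.072 = 0.00117504
  Regime R2: 0.04 × 0.165 × 0.045 = 0.000297
Normalizing constant = 0.00724404.
P(Regime R2 | evidence) = 0.000297 / 0.00724404 ≈ 0.041.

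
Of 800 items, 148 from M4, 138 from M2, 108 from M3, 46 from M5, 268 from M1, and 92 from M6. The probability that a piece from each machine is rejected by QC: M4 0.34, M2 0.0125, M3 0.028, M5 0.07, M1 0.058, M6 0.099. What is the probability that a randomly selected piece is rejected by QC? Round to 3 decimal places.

Prior × likelihood for each hypothesis:
  M4: 0.185 × 0.34 = 0.0629
  M2: 0.1725 × 0.0125 = 0.00215625
  M3: 0.135 × 0.028 = 0.00378
  M5: 0.0575 × 0.07 = 0.004025
  M1: 0.335 × 0.058 = 0.01943
  M6: 0.115 × 0.099 = 0.011385
P(rejected) = 0.0629 + 0.00215625 + 0.00378 + 0.004025 + 0.01943 + 0.011385 = 0.10367625 → 0.104.

0.104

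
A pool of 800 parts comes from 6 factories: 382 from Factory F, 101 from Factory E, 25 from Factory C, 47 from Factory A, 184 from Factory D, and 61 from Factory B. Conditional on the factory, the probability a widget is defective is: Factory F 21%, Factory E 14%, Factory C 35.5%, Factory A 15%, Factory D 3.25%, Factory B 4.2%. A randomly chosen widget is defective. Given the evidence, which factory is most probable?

Factory F

By Bayes' rule, posterior ∝ prior × likelihood:
  Factory F: 0.4775 × 0.21 = 0.100275
  Factory E: 0.12625 × 0.14 = 0.017675
  Factory C: 0.03125 × 0.355 = 0.01109375
  Factory A: 0.05875 × 0.15 = 0.0088125
  Factory D: 0.23 × 0.0325 = 0.007475
  Factory B: 0.07625 × 0.042 = 0.0032025
Sum = 0.14853375.
Largest term belongs to Factory F, so Factory F is most probable.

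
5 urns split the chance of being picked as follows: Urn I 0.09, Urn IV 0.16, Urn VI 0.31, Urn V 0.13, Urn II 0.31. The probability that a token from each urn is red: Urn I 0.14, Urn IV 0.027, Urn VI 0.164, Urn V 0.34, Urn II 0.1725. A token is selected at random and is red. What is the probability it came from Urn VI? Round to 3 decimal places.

Compute prior × likelihood for every hypothesis:
  Urn I: 0.09 × 0.14 = 0.0126
  Urn IV: 0.16 × 0.027 = 0.00432
  Urn VI: 0.31 × 0.164 = 0.05084
  Urn V: 0.13 × 0.34 = 0.0442
  Urn II: 0.31 × 0.1725 = 0.053475
Normalizing constant = 0.165435.
P(Urn VI | evidence) = 0.05084 / 0.165435 ≈ 0.307.

0.307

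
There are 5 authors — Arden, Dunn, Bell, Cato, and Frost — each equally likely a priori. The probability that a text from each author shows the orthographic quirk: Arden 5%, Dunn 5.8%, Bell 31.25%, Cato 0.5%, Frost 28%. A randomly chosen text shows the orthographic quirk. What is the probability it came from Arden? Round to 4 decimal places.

With a uniform prior (1/5 each), posterior ∝ likelihood:
  Arden: 0.05
  Dunn: 0.058
  Bell: 0.3125
  Cato: 0.005
  Frost: 0.28
Normalizing constant = 0.7055.
P(Arden | evidence) = 0.05 / 0.7055 ≈ 0.0709.

0.0709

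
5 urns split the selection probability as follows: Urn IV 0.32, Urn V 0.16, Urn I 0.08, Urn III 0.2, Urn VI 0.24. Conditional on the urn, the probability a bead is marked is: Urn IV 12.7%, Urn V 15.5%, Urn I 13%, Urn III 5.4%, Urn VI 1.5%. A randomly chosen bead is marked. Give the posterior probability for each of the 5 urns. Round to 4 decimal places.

Prior × likelihood for each hypothesis:
  Urn IV: 0.32 × 0.127 = 0.04064
  Urn V: 0.16 × 0.155 = 0.0248
  Urn I: 0.08 × 0.13 = 0.0104
  Urn III: 0.2 × 0.054 = 0.0108
  Urn VI: 0.24 × 0.015 = 0.0036
Total = 0.09024.
P(Urn IV | marked) = 0.04064/0.09024 ≈ 0.4504
P(Urn V | marked) = 0.0248/0.09024 ≈ 0.2748
P(Urn I | marked) = 0.0104/0.09024 ≈ 0.1152
P(Urn III | marked) = 0.0108/0.09024 ≈ 0.1197
P(Urn VI | marked) = 0.0036/0.09024 ≈ 0.0399

Urn IV 0.4504, Urn V 0.2748, Urn I 0.1152, Urn III 0.1197, Urn VI 0.0399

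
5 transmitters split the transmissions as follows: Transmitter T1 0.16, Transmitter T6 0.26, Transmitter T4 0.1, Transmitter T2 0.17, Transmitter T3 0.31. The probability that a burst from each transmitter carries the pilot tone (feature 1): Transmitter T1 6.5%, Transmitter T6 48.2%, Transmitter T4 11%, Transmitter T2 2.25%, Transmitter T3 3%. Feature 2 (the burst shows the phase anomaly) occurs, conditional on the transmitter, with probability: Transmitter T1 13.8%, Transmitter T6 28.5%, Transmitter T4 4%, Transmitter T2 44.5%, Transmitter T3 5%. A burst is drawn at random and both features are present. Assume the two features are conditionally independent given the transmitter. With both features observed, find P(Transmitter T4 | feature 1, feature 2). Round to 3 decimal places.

0.011

Unnormalized posteriors (prior × likelihood):
  Transmitter T1: 0.16 × 0.065 × 0.138 = 0.0014352
  Transmitter T6: 0.26 × 0.482 × 0.285 = 0.0357162
  Transmitter T4: 0.1 × 0.11 × 0.04 = 0.00044
  Transmitter T2: 0.17 × 0.0225 × 0.445 = 0.001702125
  Transmitter T3: 0.31 × 0.03 × 0.05 = 0.000465
Normalizing constant = 0.039758525.
P(Transmitter T4 | evidence) = 0.00044 / 0.039758525 ≈ 0.011.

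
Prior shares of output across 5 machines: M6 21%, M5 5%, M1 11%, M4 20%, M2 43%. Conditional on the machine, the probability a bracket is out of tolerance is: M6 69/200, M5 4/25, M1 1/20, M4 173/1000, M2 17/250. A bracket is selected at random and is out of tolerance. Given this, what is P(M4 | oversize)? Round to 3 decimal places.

0.231

Prior × likelihood for each hypothesis:
  M6: 0.21 × 0.345 = 0.07245
  M5: 0.05 × 0.16 = 0.008
  M1: 0.11 × 0.05 = 0.0055
  M4: 0.2 × 0.173 = 0.0346
  M2: 0.43 × 0.068 = 0.02924
Normalizing constant = 0.14979.
P(M4 | evidence) = 0.0346 / 0.14979 ≈ 0.231.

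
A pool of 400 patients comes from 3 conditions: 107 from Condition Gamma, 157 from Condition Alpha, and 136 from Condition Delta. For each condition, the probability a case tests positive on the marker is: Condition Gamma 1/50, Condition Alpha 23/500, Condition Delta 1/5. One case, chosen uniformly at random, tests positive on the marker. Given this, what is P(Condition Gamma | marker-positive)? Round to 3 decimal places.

Compute prior × likelihood for every hypothesis:
  Condition Gamma: 0.2675 × 0.02 = 0.00535
  Condition Alpha: 0.3925 × 0.046 = 0.018055
  Condition Delta: 0.34 × 0.2 = 0.068
Total = 0.091405.
P(Condition Gamma | evidence) = 0.00535 / 0.091405 ≈ 0.059.

0.059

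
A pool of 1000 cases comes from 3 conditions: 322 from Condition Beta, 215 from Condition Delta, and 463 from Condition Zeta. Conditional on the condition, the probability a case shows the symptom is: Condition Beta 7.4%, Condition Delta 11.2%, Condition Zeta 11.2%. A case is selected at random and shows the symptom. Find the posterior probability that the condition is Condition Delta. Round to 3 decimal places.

0.241

Compute prior × likelihood for every hypothesis:
  Condition Beta: 0.322 × 0.074 = 0.023828
  Condition Delta: 0.215 × 0.112 = 0.02408
  Condition Zeta: 0.463 × 0.112 = 0.051856
Sum = 0.099764.
P(Condition Delta | evidence) = 0.02408 / 0.099764 ≈ 0.241.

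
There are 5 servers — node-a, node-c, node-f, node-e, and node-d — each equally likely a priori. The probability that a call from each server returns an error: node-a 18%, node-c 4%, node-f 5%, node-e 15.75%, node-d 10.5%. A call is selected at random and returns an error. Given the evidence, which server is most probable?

With a uniform prior (1/5 each), posterior ∝ likelihood:
  node-a: 0.18
  node-c: 0.04
  node-f: 0.05
  node-e: 0.1575
  node-d: 0.105
Sum = 0.5325.
Largest term belongs to node-a, so node-a is most probable.

node-a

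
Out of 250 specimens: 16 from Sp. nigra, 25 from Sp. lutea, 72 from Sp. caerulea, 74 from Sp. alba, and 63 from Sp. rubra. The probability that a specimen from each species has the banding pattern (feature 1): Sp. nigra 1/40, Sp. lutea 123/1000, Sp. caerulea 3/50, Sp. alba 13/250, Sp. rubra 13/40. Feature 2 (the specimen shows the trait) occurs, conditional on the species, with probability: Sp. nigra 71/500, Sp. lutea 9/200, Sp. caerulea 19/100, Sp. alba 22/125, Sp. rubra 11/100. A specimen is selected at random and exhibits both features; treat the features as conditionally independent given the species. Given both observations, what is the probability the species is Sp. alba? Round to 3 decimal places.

0.172

By Bayes' rule, posterior ∝ prior × likelihood:
  Sp. nigra: 0.064 × 0.025 × 0.142 = 0.0002272
  Sp. lutea: 0.1 × 0.123 × 0.045 = 0.0005535
  Sp. caerulea: 0.288 × 0.06 × 0.19 = 0.0032832
  Sp. alba: 0.296 × 0.052 × 0.176 = 0.002708992
  Sp. rubra: 0.252 × 0.325 × 0.11 = 0.009009
Normalizing constant = 0.015781892.
P(Sp. alba | evidence) = 0.002708992 / 0.015781892 ≈ 0.172.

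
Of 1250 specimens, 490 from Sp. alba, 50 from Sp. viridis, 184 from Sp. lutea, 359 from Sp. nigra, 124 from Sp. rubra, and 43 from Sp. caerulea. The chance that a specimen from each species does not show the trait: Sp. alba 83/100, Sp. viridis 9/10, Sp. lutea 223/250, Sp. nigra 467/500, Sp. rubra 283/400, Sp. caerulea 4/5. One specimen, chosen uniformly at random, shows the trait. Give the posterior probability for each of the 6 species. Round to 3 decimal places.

Sp. alba 0.471, Sp. viridis 0.028, Sp. lutea 0.112, Sp. nigra 0.134, Sp. rubra 0.205, Sp. caerulea 0.049

Taking complements, P(trait | each) = Sp. alba 0.17, Sp. viridis 0.1, Sp. lutea 0.108, Sp. nigra 0.066, Sp. rubra 0.2925, Sp. caerulea 0.2.
Unnormalized posteriors (prior × likelihood):
  Sp. alba: 0.392 × 0.17 = 0.06664
  Sp. viridis: 0.04 × 0.1 = 0.004
  Sp. lutea: 0.1472 × 0.108 = 0.0158976
  Sp. nigra: 0.2872 × 0.066 = 0.0189552
  Sp. rubra: 0.0992 × 0.2925 = 0.029016
  Sp. caerulea: 0.0344 × 0.2 = 0.00688
Sum = 0.1413888.
P(Sp. alba | trait) = 0.06664/0.1413888 ≈ 0.471
P(Sp. viridis | trait) = 0.004/0.1413888 ≈ 0.028
P(Sp. lutea | trait) = 0.0158976/0.1413888 ≈ 0.112
P(Sp. nigra | trait) = 0.0189552/0.1413888 ≈ 0.134
P(Sp. rubra | trait) = 0.029016/0.1413888 ≈ 0.205
P(Sp. caerulea | trait) = 0.00688/0.1413888 ≈ 0.049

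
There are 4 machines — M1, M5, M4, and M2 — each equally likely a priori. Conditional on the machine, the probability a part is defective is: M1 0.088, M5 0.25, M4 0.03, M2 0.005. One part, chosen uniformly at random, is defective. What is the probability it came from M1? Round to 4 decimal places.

0.2359

With a uniform prior (1/4 each), posterior ∝ likelihood:
  M1: 0.088
  M5: 0.25
  M4: 0.03
  M2: 0.005
Total = 0.373.
P(M1 | evidence) = 0.088 / 0.373 ≈ 0.2359.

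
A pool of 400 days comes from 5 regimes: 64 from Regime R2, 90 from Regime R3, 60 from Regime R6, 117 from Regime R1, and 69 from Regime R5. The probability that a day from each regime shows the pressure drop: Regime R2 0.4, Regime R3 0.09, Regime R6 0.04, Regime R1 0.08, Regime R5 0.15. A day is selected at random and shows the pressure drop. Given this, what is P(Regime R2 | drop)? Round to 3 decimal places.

By Bayes' rule, posterior ∝ prior × likelihood:
  Regime R2: 0.16 × 0.4 = 0.064
  Regime R3: 0.225 × 0.09 = 0.02025
  Regime R6: 0.15 × 0.04 = 0.006
  Regime R1: 0.2925 × 0.08 = 0.0234
  Regime R5: 0.1725 × 0.15 = 0.025875
Total = 0.139525.
P(Regime R2 | evidence) = 0.064 / 0.139525 ≈ 0.459.

0.459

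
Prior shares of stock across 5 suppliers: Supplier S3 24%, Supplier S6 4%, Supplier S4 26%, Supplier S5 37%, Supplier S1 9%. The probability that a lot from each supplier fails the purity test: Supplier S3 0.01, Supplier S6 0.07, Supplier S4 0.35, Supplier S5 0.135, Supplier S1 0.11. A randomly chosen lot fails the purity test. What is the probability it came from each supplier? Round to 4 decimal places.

Compute prior × likelihood for every hypothesis:
  Supplier S3: 0.24 × 0.01 = 0.0024
  Supplier S6: 0.04 × 0.07 = 0.0028
  Supplier S4: 0.26 × 0.35 = 0.091
  Supplier S5: 0.37 × 0.135 = 0.04995
  Supplier S1: 0.09 × 0.11 = 0.0099
Normalizing constant = 0.15605.
P(Supplier S3 | off-spec) = 0.0024/0.15605 ≈ 0.0154
P(Supplier S6 | off-spec) = 0.0028/0.15605 ≈ 0.0179
P(Supplier S4 | off-spec) = 0.091/0.15605 ≈ 0.5831
P(Supplier S5 | off-spec) = 0.04995/0.15605 ≈ 0.3201
P(Supplier S1 | off-spec) = 0.0099/0.15605 ≈ 0.0634
(Check: 0.0154+0.0179+0.5831+0.3201+0.0634 = 0.9999.)

Supplier S3 0.0154, Supplier S6 0.0179, Supplier S4 0.5831, Supplier S5 0.3201, Supplier S1 0.0634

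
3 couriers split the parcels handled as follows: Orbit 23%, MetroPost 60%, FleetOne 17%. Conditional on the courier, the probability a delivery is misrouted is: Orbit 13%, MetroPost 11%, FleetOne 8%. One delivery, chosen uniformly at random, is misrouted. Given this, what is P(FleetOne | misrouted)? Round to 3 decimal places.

By Bayes' rule, posterior ∝ prior × likelihood:
  Orbit: 0.23 × 0.13 = 0.0299
  MetroPost: 0.6 × 0.11 = 0.066
  FleetOne: 0.17 × 0.08 = 0.0136
Total = 0.1095.
P(FleetOne | evidence) = 0.0136 / 0.1095 ≈ 0.124.

0.124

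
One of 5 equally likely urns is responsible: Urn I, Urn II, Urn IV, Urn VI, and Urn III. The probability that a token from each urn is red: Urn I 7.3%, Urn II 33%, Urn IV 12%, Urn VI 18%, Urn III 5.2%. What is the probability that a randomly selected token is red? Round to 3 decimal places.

With a uniform prior (1/5 each), posterior ∝ likelihood:
  Urn I: 0.073
  Urn II: 0.33
  Urn IV: 0.12
  Urn VI: 0.18
  Urn III: 0.052
P(red) = (1/5) × (0.073 + 0.33 + 0.12 + 0.18 + 0.052) = 0.755/5 ≈ 0.151.

0.151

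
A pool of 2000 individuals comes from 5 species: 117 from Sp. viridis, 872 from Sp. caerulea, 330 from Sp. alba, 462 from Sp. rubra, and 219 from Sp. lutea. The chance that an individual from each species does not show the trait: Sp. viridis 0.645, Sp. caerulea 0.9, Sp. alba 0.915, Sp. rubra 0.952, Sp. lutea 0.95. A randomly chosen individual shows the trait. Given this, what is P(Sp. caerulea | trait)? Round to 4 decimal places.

Taking complements, P(trait | each) = Sp. viridis 0.355, Sp. caerulea 0.1, Sp. alba 0.085, Sp. rubra 0.048, Sp. lutea 0.05.
Prior × likelihood for each hypothesis:
  Sp. viridis: 0.0585 × 0.355 = 0.0207675
  Sp. caerulea: 0.436 × 0.1 = 0.0436
  Sp. alba: 0.165 × 0.085 = 0.014025
  Sp. rubra: 0.231 × 0.048 = 0.011088
  Sp. lutea: 0.1095 × 0.05 = 0.005475
Sum = 0.0949555.
P(Sp. caerulea | evidence) = 0.0436 / 0.0949555 ≈ 0.4592.

0.4592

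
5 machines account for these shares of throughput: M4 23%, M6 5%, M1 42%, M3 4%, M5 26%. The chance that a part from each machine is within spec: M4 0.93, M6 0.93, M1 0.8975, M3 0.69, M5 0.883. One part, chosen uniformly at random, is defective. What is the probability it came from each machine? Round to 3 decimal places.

Taking complements, P(defective | each) = M4 0.07, M6 0.07, M1 0.1025, M3 0.31, M5 0.117.
Prior × likelihood for each hypothesis:
  M4: 0.23 × 0.07 = 0.0161
  M6: 0.05 × 0.07 = 0.0035
  M1: 0.42 × 0.1025 = 0.04305
  M3: 0.04 × 0.31 = 0.0124
  M5: 0.26 × 0.117 = 0.03042
Sum = 0.10547.
P(M4 | defective) = 0.0161/0.10547 ≈ 0.153
P(M6 | defective) = 0.0035/0.10547 ≈ 0.033
P(M1 | defective) = 0.04305/0.10547 ≈ 0.408
P(M3 | defective) = 0.0124/0.10547 ≈ 0.118
P(M5 | defective) = 0.03042/0.10547 ≈ 0.288
(Check: 0.153+0.033+0.408+0.118+0.288 = 1.000.)

M4 0.153, M6 0.033, M1 0.408, M3 0.118, M5 0.288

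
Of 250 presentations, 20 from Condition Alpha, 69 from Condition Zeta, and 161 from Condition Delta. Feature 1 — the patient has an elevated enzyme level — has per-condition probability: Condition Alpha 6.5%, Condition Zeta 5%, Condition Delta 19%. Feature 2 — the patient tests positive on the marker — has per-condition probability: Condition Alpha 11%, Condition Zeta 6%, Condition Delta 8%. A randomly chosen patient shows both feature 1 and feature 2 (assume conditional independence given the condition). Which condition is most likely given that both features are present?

By Bayes' rule, posterior ∝ prior × likelihood:
  Condition Alpha: 0.08 × 0.065 × 0.11 = 0.000572
  Condition Zeta: 0.276 × 0.05 × 0.06 = 0.000828
  Condition Delta: 0.644 × 0.19 × 0.08 = 0.0097888
Total = 0.0111888.
Largest term belongs to Condition Delta, so Condition Delta is most probable.

Condition Delta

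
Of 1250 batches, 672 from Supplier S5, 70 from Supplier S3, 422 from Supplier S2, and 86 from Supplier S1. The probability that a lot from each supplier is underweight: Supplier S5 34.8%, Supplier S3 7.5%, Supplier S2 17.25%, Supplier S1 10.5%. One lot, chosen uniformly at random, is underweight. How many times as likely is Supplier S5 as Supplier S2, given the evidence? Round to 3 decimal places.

By Bayes' rule, posterior ∝ prior × likelihood:
  Supplier S5: 0.5376 × 0.348 = 0.1870848
  Supplier S3: 0.056 × 0.075 = 0.0042
  Supplier S2: 0.3376 × 0.1725 = 0.058236
  Supplier S1: 0.0688 × 0.105 = 0.007224
Total = 0.2567448.
The ratio is 0.1870848 / 0.058236 (the normalizer cancels) = 3.213.

3.213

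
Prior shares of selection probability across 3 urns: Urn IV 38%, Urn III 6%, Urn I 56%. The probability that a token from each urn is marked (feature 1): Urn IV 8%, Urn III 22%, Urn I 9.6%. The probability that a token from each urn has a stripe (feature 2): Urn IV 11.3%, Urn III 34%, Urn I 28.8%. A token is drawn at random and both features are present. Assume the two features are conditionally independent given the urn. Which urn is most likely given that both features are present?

Compute prior × likelihood for every hypothesis:
  Urn IV: 0.38 × 0.08 × 0.113 = 0.0034352
  Urn III: 0.06 × 0.22 × 0.34 = 0.004488
  Urn I: 0.56 × 0.096 × 0.288 = 0.01548288
Sum = 0.02340608.
Largest term belongs to Urn I, so Urn I is most probable.

Urn I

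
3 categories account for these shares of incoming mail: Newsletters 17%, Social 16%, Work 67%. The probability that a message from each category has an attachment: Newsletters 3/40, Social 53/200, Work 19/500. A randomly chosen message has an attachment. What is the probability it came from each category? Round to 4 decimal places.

Compute prior × likelihood for every hypothesis:
  Newsletters: 0.17 × 0.075 = 0.01275
  Social: 0.16 × 0.265 = 0.0424
  Work: 0.67 × 0.038 = 0.02546
Sum = 0.08061.
P(Newsletters | attachment) = 0.01275/0.08061 ≈ 0.1582
P(Social | attachment) = 0.0424/0.08061 ≈ 0.5260
P(Work | attachment) = 0.02546/0.08061 ≈ 0.3158
(Check: 0.1582+0.5260+0.3158 = 1.0000.)

Newsletters 0.1582, Social 0.5260, Work 0.3158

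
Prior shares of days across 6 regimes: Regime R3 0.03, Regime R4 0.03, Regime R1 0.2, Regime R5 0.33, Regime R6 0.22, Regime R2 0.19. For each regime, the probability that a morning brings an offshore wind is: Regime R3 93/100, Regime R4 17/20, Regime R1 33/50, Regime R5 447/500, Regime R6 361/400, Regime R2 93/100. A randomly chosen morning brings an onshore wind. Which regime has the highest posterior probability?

Taking complements, P(onshore | each) = Regime R3 0.07, Regime R4 0.15, Regime R1 0.34, Regime R5 0.106, Regime R6 0.0975, Regime R2 0.07.
Unnormalized posteriors (prior × likelihood):
  Regime R3: 0.03 × 0.07 = 0.0021
  Regime R4: 0.03 × 0.15 = 0.0045
  Regime R1: 0.2 × 0.34 = 0.068
  Regime R5: 0.33 × 0.106 = 0.03498
  Regime R6: 0.22 × 0.0975 = 0.02145
  Regime R2: 0.19 × 0.07 = 0.0133
Sum = 0.14433.
Largest term belongs to Regime R1, so Regime R1 is most probable.

Regime R1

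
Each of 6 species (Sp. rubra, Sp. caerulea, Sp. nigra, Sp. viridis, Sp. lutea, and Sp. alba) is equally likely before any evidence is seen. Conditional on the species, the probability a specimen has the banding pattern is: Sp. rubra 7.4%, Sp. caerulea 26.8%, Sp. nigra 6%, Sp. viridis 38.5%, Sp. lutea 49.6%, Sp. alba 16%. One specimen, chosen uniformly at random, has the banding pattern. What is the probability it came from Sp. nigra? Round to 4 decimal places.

0.0416

Since the prior is uniform, the posterior is proportional to the likelihood:
  Sp. rubra: 0.074
  Sp. caerulea: 0.268
  Sp. nigra: 0.06
  Sp. viridis: 0.385
  Sp. lutea: 0.496
  Sp. alba: 0.16
Sum = 1.443.
P(Sp. nigra | evidence) = 0.06 / 1.443 ≈ 0.0416.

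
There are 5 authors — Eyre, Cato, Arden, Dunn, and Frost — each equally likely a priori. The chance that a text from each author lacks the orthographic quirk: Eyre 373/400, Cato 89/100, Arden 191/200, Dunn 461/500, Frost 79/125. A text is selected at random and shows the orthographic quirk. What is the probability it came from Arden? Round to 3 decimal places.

Taking complements, P(quirk | each) = Eyre 0.0675, Cato 0.11, Arden 0.045, Dunn 0.078, Frost 0.368.
Since the prior is uniform, the posterior is proportional to the likelihood:
  Eyre: 0.0675
  Cato: 0.11
  Arden: 0.045
  Dunn: 0.078
  Frost: 0.368
Total = 0.6685.
P(Arden | evidence) = 0.045 / 0.6685 ≈ 0.067.

0.067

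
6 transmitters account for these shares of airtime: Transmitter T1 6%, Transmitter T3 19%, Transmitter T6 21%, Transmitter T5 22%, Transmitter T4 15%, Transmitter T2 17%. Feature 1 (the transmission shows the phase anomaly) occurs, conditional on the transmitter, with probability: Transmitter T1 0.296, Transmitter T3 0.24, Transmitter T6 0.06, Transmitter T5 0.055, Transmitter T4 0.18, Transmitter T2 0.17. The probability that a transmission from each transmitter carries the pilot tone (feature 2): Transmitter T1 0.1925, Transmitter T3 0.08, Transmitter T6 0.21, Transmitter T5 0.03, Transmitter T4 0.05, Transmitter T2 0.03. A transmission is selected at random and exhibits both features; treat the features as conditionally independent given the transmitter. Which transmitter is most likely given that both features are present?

Unnormalized posteriors (prior × likelihood):
  Transmitter T1: 0.06 × 0.296 × 0.1925 = 0.0034188
  Transmitter T3: 0.19 × 0.24 × 0.08 = 0.003648
  Transmitter T6: 0.21 × 0.06 × 0.21 = 0.002646
  Transmitter T5: 0.22 × 0.055 × 0.03 = 0.000363
  Transmitter T4: 0.15 × 0.18 × 0.05 = 0.00135
  Transmitter T2: 0.17 × 0.17 × 0.03 = 0.000867
Normalizing constant = 0.0122928.
Largest term belongs to Transmitter T3, so Transmitter T3 is most probable.

Transmitter T3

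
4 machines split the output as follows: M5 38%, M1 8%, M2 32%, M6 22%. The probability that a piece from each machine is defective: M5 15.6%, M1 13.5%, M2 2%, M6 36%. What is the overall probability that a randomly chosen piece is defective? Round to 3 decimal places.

Compute prior × likelihood for every hypothesis:
  M5: 0.38 × 0.156 = 0.05928
  M1: 0.08 × 0.135 = 0.0108
  M2: 0.32 × 0.02 = 0.0064
  M6: 0.22 × 0.36 = 0.0792
P(defective) = 0.05928 + 0.0108 + 0.0064 + 0.0792 = 0.15568 → 0.156.

0.156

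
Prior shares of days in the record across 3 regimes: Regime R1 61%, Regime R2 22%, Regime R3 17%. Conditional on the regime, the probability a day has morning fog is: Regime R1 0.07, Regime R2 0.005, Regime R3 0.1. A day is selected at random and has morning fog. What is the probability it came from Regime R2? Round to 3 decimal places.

Prior × likelihood for each hypothesis:
  Regime R1: 0.61 × 0.07 = 0.0427
  Regime R2: 0.22 × 0.005 = 0.0011
  Regime R3: 0.17 × 0.1 = 0.017
Sum = 0.0608.
P(Regime R2 | evidence) = 0.0011 / 0.0608 ≈ 0.018.

0.018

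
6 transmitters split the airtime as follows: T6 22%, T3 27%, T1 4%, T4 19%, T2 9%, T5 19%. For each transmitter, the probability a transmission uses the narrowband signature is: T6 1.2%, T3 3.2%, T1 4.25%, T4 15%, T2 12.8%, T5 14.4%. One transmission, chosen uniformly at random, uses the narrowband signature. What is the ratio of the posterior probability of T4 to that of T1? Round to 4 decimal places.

Unnormalized posteriors (prior × likelihood):
  T6: 0.22 × 0.012 = 0.00264
  T3: 0.27 × 0.032 = 0.00864
  T1: 0.04 × 0.0425 = 0.0017
  T4: 0.19 × 0.15 = 0.0285
  T2: 0.09 × 0.128 = 0.01152
  T5: 0.19 × 0.144 = 0.02736
Normalizing constant = 0.08036.
The ratio is 0.0285 / 0.0017 (the normalizer cancels) = 16.7647.

16.7647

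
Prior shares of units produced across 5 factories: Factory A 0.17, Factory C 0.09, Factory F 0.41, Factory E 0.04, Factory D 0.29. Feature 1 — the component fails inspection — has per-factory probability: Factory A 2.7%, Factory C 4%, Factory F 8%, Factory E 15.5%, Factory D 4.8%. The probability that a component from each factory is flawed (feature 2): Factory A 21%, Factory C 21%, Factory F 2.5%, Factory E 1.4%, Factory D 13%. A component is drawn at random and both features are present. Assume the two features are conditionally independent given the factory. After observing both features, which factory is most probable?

Factory D

By Bayes' rule, posterior ∝ prior × likelihood:
  Factory A: 0.17 × 0.027 × 0.21 = 0.0009639
  Factory C: 0.09 × 0.04 × 0.21 = 0.000756
  Factory F: 0.41 × 0.08 × 0.025 = 0.00082
  Factory E: 0.04 × 0.155 × 0.014 = 0.0000868
  Factory D: 0.29 × 0.048 × 0.13 = 0.0018096
Sum = 0.0044363.
Largest term belongs to Factory D, so Factory D is most probable.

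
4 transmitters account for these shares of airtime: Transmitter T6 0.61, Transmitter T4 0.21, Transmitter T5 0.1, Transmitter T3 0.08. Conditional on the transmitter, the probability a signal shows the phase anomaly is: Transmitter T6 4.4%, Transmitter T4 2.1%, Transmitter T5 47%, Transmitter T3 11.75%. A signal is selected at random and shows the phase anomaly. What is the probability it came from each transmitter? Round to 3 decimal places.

Transmitter T6 0.306, Transmitter T4 0.050, Transmitter T5 0.536, Transmitter T3 0.107

Unnormalized posteriors (prior × likelihood):
  Transmitter T6: 0.61 × 0.044 = 0.02684
  Transmitter T4: 0.21 × 0.021 = 0.00441
  Transmitter T5: 0.1 × 0.47 = 0.047
  Transmitter T3: 0.08 × 0.1175 = 0.0094
Total = 0.08765.
P(Transmitter T6 | anomaly) = 0.02684/0.08765 ≈ 0.306
P(Transmitter T4 | anomaly) = 0.00441/0.08765 ≈ 0.050
P(Transmitter T5 | anomaly) = 0.047/0.08765 ≈ 0.536
P(Transmitter T3 | anomaly) = 0.0094/0.08765 ≈ 0.107
(Check: 0.306+0.050+0.536+0.107 = 0.999.)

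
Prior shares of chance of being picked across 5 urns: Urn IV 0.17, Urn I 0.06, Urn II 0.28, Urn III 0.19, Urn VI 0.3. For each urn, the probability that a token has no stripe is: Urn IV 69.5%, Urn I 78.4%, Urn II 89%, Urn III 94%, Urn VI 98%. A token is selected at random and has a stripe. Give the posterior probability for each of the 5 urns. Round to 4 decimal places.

Taking complements, P(striped | each) = Urn IV 0.305, Urn I 0.216, Urn II 0.11, Urn III 0.06, Urn VI 0.02.
By Bayes' rule, posterior ∝ prior × likelihood:
  Urn IV: 0.17 × 0.305 = 0.05185
  Urn I: 0.06 × 0.216 = 0.01296
  Urn II: 0.28 × 0.11 = 0.0308
  Urn III: 0.19 × 0.06 = 0.0114
  Urn VI: 0.3 × 0.02 = 0.006
Normalizing constant = 0.11301.
P(Urn IV | striped) = 0.05185/0.11301 ≈ 0.4588
P(Urn I | striped) = 0.01296/0.11301 ≈ 0.1147
P(Urn II | striped) = 0.0308/0.11301 ≈ 0.2725
P(Urn III | striped) = 0.0114/0.11301 ≈ 0.1009
P(Urn VI | striped) = 0.006/0.11301 ≈ 0.0531

Urn IV 0.4588, Urn I 0.1147, Urn II 0.2725, Urn III 0.1009, Urn VI 0.0531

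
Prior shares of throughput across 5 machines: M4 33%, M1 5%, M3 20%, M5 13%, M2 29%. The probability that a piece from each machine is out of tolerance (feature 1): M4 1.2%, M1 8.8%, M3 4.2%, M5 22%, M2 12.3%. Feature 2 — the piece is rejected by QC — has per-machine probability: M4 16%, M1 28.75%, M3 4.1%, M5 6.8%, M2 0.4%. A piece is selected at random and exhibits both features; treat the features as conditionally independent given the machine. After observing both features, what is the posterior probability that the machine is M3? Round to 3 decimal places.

0.080

Unnormalized posteriors (prior × likelihood):
  M4: 0.33 × 0.012 × 0.16 = 0.0006336
  M1: 0.05 × 0.088 × 0.2875 = 0.001265
  M3: 0.2 × 0.042 × 0.041 = 0.0003444
  M5: 0.13 × 0.22 × 0.068 = 0.0019448
  M2: 0.29 × 0.123 × 0.004 = 0.00014268
Sum = 0.00433048.
P(M3 | evidence) = 0.0003444 / 0.00433048 ≈ 0.080.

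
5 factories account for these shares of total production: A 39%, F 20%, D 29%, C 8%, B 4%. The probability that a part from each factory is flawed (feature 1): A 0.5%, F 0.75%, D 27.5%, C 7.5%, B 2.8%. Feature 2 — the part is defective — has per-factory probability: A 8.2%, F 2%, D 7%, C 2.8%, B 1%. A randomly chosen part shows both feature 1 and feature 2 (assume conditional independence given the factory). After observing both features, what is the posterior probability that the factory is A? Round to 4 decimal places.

0.0269

Unnormalized posteriors (prior × likelihood):
  A: 0.39 × 0.005 × 0.082 = 0.0001599
  F: 0.2 × 0.0075 × 0.02 = 0.00003
  D: 0.29 × 0.275 × 0.07 = 0.0055825
  C: 0.08 × 0.075 × 0.028 = 0.000168
  B: 0.04 × 0.028 × 0.01 = 0.0000112
Sum = 0.0059516.
P(A | evidence) = 0.0001599 / 0.0059516 ≈ 0.0269.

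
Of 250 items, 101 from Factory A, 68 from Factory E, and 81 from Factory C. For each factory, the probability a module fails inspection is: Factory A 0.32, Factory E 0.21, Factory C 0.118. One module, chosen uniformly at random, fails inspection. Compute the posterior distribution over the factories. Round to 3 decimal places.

Compute prior × likelihood for every hypothesis:
  Factory A: 0.404 × 0.32 = 0.12928
  Factory E: 0.272 × 0.21 = 0.05712
  Factory C: 0.324 × 0.118 = 0.038232
Total = 0.224632.
P(Factory A | nonconforming) = 0.12928/0.224632 ≈ 0.576
P(Factory E | nonconforming) = 0.05712/0.224632 ≈ 0.254
P(Factory C | nonconforming) = 0.038232/0.224632 ≈ 0.170

Factory A 0.576, Factory E 0.254, Factory C 0.170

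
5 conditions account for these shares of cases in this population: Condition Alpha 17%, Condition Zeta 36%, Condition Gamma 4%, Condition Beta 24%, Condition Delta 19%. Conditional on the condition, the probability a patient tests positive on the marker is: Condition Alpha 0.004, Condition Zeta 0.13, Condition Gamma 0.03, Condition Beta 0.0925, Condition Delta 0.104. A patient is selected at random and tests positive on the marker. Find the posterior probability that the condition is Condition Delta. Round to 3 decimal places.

0.218

Prior × likelihood for each hypothesis:
  Condition Alpha: 0.17 × 0.004 = 0.00068
  Condition Zeta: 0.36 × 0.13 = 0.0468
  Condition Gamma: 0.04 × 0.03 = 0.0012
  Condition Beta: 0.24 × 0.0925 = 0.0222
  Condition Delta: 0.19 × 0.104 = 0.01976
Normalizing constant = 0.09064.
P(Condition Delta | evidence) = 0.01976 / 0.09064 ≈ 0.218.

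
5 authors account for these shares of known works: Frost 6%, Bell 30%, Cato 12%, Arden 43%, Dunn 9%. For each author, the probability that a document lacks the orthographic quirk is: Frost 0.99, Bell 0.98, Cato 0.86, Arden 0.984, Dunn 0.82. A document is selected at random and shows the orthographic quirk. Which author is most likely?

Taking complements, P(quirk | each) = Frost 0.01, Bell 0.02, Cato 0.14, Arden 0.016, Dunn 0.18.
By Bayes' rule, posterior ∝ prior × likelihood:
  Frost: 0.06 × 0.01 = 0.0006
  Bell: 0.3 × 0.02 = 0.006
  Cato: 0.12 × 0.14 = 0.0168
  Arden: 0.43 × 0.016 = 0.00688
  Dunn: 0.09 × 0.18 = 0.0162
Total = 0.04648.
Largest term belongs to Cato, so Cato is most probable.

Cato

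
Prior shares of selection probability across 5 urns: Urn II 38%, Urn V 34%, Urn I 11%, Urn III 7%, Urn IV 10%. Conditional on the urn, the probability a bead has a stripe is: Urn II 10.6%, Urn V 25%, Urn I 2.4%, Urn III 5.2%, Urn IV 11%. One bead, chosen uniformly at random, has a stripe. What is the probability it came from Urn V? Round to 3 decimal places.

Prior × likelihood for each hypothesis:
  Urn II: 0.38 × 0.106 = 0.04028
  Urn V: 0.34 × 0.25 = 0.085
  Urn I: 0.11 × 0.024 = 0.00264
  Urn III: 0.07 × 0.052 = 0.00364
  Urn IV: 0.1 × 0.11 = 0.011
Total = 0.14256.
P(Urn V | evidence) = 0.085 / 0.14256 ≈ 0.596.

0.596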